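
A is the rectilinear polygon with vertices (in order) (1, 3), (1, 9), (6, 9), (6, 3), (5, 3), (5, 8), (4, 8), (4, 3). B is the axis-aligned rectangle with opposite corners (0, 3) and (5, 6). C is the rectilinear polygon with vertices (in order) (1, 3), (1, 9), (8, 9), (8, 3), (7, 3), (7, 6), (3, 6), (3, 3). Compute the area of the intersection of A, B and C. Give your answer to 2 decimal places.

6.00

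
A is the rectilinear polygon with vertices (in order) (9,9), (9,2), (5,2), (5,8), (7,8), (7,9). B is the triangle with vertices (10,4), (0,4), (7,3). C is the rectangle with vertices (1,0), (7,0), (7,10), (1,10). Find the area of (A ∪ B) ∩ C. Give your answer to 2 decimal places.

13.71

|A ∪ B| = 27.9524.
|(A ∪ B) ∩ C| = 13.71.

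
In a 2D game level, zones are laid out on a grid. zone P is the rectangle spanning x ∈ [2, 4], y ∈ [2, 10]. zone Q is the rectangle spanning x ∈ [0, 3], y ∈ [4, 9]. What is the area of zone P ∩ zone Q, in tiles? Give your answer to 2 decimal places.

5.00

|zone P∩zone Q|: x∈[2,3], y∈[4,9] → 1·5 = 5.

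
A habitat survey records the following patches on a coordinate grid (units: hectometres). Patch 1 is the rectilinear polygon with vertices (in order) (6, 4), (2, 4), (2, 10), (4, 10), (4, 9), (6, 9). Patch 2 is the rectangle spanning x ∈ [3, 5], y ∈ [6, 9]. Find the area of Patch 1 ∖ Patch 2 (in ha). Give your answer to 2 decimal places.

16.00

|Patch 1| = 22, |Patch 1∩Patch 2| = 6.
|Patch 1 ∖ Patch 2| = |Patch 1| − |Patch 1∩Patch 2| = 22 − 6 = 16.00.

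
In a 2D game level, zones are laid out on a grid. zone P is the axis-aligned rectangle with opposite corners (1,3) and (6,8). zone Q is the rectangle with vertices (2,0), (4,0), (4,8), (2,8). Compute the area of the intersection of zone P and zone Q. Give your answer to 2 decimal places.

|zone P∩zone Q|: x∈[2,4], y∈[3,8] → 2·5 = 10.

10.00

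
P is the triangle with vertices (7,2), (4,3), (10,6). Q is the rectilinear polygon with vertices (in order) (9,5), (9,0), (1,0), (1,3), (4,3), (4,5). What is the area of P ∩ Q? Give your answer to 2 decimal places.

The intersection is the polygon with vertices (4,3), (8,5), (9,5), (9,4.667), (7,2).
By the shoelace formula its area is 6.83.

6.83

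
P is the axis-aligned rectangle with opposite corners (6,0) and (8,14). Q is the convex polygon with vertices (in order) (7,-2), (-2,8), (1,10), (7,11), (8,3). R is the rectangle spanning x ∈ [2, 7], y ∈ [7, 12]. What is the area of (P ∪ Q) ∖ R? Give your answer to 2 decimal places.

|P ∪ Q| = 80.4833.
|(P ∪ Q) ∩ R| = 19.
|(P ∪ Q) ∖ R| = 80.4833 − 19 = 61.48.

61.48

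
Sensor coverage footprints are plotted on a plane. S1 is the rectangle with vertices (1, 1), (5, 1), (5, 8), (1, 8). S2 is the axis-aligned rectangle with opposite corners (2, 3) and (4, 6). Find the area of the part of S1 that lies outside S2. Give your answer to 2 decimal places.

|S1∩S2|: x∈[2,4], y∈[3,6] → 2·3 = 6.
|S1| = 28.
|S1 ∖ S2| = |S1| − |S1∩S2| = 28 − 6 = 22.00.

22.00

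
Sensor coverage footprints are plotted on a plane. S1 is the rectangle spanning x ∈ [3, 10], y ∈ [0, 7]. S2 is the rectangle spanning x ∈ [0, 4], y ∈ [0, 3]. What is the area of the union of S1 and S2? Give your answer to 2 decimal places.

By inclusion–exclusion:
Individual areas: |S1| = 49, |S2| = 12.
|S1∩S2|: x∈[3,4], y∈[0,3] → 1·3 = 3.
|S1 ∪ S2| = 61 − 3 = 58.00.

58.00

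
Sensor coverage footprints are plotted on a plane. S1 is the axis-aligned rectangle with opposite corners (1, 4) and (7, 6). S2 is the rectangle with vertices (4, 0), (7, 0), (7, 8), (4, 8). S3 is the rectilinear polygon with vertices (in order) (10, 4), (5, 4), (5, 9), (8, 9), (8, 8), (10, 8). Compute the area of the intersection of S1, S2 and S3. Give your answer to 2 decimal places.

4.00

The intersection is the polygon with vertices (5,4), (5,6), (7,6), (7,4).
By the shoelace formula its area is 4.00.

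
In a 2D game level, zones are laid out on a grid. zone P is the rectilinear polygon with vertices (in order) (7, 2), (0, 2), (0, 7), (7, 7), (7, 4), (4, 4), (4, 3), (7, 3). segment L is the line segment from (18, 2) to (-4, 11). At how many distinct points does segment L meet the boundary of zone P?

2

The segment meets the boundary at (5.778,7), (7,6.5).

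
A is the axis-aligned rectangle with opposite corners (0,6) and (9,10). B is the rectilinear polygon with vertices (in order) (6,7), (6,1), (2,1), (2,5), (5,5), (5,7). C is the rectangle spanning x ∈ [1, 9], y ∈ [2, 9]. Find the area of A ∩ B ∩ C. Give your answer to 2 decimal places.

1.00

The intersection is the polygon with vertices (5,7), (6,7), (6,6), (5,6).
By the shoelace formula its area is 1.00.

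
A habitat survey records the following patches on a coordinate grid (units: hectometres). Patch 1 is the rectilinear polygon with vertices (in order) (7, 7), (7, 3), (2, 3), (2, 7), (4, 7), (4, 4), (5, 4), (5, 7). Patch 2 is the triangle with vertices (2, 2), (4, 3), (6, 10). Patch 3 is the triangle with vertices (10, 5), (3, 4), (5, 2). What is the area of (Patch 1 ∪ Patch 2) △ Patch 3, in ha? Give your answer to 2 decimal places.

19.68

|Patch 1 ∪ Patch 2| = 20.5714.
|(Patch 1 ∪ Patch 2) ∩ Patch 3| = 4.4469.
|(Patch 1 ∪ Patch 2) △ Patch 3| = 20.5714 + 8 − 8.8938 = 19.68.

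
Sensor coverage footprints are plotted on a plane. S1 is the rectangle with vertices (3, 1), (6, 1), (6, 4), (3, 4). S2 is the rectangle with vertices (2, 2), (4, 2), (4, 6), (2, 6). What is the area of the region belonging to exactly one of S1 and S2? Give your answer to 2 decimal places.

|S1∩S2|: x∈[3,4], y∈[2,4] → 1·2 = 2.
|S1 △ S2| = |S1| + |S2| − 2·|S1∩S2| = 9 + 8 − 4 = 13.00.

13.00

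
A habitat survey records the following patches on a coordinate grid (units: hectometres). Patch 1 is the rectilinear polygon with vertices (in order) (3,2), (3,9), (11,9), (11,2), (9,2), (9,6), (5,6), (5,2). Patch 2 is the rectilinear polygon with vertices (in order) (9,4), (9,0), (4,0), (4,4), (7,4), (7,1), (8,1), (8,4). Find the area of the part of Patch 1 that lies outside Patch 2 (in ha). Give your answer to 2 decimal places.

38.00

|Patch 1| = 40, |Patch 1∩Patch 2| = 2.
|Patch 1 ∖ Patch 2| = |Patch 1| − |Patch 1∩Patch 2| = 40 − 2 = 38.00.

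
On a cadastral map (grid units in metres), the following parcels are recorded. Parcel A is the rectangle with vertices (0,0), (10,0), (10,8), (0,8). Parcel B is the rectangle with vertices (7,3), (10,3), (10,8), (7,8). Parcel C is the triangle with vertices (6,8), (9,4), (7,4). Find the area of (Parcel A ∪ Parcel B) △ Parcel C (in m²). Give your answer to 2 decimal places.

76.00

|Parcel A ∪ Parcel B| = 80.
|(Parcel A ∪ Parcel B) ∩ Parcel C| = 4.
|(Parcel A ∪ Parcel B) △ Parcel C| = 80 + 4 − 8 = 76.00.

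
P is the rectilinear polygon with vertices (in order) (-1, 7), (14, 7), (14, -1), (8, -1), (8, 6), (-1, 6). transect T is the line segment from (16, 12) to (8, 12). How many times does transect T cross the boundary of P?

0

The segment lies entirely outside P and never meets its boundary.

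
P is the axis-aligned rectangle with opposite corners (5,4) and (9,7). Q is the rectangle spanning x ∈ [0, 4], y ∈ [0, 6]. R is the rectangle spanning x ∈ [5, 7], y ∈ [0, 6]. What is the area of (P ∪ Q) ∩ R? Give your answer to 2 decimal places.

4.00

The region (P ∪ Q) ∩ R is the polygon with vertices (5,6), (7,6), (7,4), (5,4).
By the shoelace formula its area is 4.00.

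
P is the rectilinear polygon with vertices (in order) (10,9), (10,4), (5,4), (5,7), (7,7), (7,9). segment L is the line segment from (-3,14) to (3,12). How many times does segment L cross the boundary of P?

0

The segment lies entirely outside P and never meets its boundary.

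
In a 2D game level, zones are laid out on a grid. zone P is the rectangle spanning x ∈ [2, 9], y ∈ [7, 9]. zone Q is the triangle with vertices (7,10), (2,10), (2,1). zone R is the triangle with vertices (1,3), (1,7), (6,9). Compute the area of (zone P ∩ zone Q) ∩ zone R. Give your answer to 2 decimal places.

3.13

The region (zone P ∩ zone Q) ∩ zone R is the polygon with vertices (2,7), (2,7.4), (6,9), (4.333,7).
By the shoelace formula its area is 3.13.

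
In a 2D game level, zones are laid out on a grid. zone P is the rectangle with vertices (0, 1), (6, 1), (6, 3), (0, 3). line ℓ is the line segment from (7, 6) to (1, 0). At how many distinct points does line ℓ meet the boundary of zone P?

The segment meets the boundary at (2,1), (4,3).

2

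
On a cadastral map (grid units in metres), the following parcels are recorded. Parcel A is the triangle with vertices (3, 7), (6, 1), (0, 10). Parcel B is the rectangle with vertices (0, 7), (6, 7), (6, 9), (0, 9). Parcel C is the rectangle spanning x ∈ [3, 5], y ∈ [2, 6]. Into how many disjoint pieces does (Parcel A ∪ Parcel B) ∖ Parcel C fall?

(Parcel A ∪ Parcel B) ∖ Parcel C splits into 2 disjoint pieces (area 0.25, area 13.1667).

2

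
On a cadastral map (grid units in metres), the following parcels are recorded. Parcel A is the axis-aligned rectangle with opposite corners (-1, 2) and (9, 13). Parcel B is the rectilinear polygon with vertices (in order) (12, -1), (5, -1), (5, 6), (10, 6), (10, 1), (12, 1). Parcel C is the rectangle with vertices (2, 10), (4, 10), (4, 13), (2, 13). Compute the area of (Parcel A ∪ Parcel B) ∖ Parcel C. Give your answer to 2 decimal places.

|Parcel A ∪ Parcel B| = 133.
|(Parcel A ∪ Parcel B) ∩ Parcel C| = 6.
|(Parcel A ∪ Parcel B) ∖ Parcel C| = 133 − 6 = 127.00.

127.00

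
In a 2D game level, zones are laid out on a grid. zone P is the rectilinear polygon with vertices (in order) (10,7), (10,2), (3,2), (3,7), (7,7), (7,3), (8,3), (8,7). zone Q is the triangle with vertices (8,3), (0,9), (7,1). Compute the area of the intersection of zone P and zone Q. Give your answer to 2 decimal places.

The intersection is the polygon with vertices (6.125,2), (3,5.571), (3,6.75), (7,3.75), (7,3), (8,3), (7.5,2).
By the shoelace formula its area is 8.17.

8.17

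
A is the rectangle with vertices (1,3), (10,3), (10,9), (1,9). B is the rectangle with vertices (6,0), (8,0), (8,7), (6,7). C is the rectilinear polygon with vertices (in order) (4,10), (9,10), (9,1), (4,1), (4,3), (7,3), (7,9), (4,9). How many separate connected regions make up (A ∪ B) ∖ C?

(A ∪ B) ∖ C splits into 3 disjoint pieces (area 36, area 6, area 2).

3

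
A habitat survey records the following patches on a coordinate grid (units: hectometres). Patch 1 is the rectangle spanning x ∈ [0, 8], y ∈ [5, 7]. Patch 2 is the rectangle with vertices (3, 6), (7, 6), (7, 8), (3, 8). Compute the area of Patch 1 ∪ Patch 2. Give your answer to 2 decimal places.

By inclusion–exclusion:
Individual areas: |Patch 1| = 16, |Patch 2| = 8.
|Patch 1∩Patch 2|: x∈[3,7], y∈[6,7] → 4·1 = 4.
|Patch 1 ∪ Patch 2| = 24 − 4 = 20.00.

20.00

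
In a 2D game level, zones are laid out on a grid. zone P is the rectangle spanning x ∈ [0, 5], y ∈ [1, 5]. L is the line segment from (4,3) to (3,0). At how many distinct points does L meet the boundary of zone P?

The segment meets the boundary at (3.333,1).

1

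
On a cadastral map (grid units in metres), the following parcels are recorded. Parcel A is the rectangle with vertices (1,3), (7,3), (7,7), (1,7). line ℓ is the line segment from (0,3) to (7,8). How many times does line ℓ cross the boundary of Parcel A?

2

The segment meets the boundary at (5.6,7), (1,3.714).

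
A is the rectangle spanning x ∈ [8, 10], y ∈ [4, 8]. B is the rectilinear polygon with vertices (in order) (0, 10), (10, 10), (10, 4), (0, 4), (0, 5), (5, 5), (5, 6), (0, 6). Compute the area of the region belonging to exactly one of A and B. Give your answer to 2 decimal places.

|A| = 8, |B| = 55, |A∩B| = 8.
|A △ B| = |A| + |B| − 2·|A∩B| = 8 + 55 − 16 = 47.00.

47.00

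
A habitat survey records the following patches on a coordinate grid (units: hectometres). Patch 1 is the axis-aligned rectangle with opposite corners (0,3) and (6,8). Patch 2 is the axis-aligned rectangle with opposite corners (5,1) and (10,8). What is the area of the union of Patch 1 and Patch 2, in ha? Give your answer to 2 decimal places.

By inclusion–exclusion:
Individual areas: |Patch 1| = 30, |Patch 2| = 35.
|Patch 1∩Patch 2|: x∈[5,6], y∈[3,8] → 1·5 = 5.
|Patch 1 ∪ Patch 2| = 65 − 5 = 60.00.

60.00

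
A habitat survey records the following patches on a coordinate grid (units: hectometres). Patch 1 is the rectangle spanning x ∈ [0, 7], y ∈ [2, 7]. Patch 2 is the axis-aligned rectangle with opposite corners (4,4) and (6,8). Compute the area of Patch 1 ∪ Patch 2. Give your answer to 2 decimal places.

37.00

By inclusion–exclusion:
Individual areas: |Patch 1| = 35, |Patch 2| = 8.
|Patch 1∩Patch 2|: x∈[4,6], y∈[4,7] → 2·3 = 6.
|Patch 1 ∪ Patch 2| = 43 − 6 = 37.00.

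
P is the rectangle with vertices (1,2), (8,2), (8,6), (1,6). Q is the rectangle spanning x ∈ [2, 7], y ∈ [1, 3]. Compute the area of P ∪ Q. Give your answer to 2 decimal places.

33.00

By inclusion–exclusion:
Individual areas: |P| = 28, |Q| = 10.
|P∩Q|: x∈[2,7], y∈[2,3] → 5·1 = 5.
|P ∪ Q| = 38 − 5 = 33.00.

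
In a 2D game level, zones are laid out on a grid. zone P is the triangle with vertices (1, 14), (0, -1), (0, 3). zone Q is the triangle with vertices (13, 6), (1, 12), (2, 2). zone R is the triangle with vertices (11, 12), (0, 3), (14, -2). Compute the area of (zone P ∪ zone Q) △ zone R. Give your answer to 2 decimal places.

80.59

|zone P ∪ zone Q| = 59.
|(zone P ∪ zone Q) ∩ zone R| = 34.4555.
|(zone P ∪ zone Q) △ zone R| = 59 + 90.5 − 68.911 = 80.59.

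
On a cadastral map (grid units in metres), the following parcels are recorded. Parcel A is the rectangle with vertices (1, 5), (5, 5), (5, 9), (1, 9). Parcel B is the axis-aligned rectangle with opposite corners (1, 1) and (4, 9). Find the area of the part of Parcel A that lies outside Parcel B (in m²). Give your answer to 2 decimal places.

|Parcel A∩Parcel B|: x∈[1,4], y∈[5,9] → 3·4 = 12.
|Parcel A| = 16.
|Parcel A ∖ Parcel B| = |Parcel A| − |Parcel A∩Parcel B| = 16 − 12 = 4.00.

4.00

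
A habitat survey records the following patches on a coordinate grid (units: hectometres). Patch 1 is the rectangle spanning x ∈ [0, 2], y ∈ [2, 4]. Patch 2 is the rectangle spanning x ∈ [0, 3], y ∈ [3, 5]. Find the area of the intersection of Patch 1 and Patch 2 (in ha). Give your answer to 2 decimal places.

2.00

|Patch 1∩Patch 2|: x∈[0,2], y∈[3,4] → 2·1 = 2.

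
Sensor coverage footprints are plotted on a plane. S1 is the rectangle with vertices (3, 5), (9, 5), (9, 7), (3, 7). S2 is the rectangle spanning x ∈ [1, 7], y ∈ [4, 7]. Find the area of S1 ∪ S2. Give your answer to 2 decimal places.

22.00

By inclusion–exclusion:
Individual areas: |S1| = 12, |S2| = 18.
|S1∩S2|: x∈[3,7], y∈[5,7] → 4·2 = 8.
|S1 ∪ S2| = 30 − 8 = 22.00.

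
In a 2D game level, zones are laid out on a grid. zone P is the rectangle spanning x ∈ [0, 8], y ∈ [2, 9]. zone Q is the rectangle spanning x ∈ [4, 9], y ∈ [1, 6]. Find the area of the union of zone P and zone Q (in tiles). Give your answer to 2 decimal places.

65.00

By inclusion–exclusion:
Individual areas: |zone P| = 56, |zone Q| = 25.
|zone P∩zone Q|: x∈[4,8], y∈[2,6] → 4·4 = 16.
|zone P ∪ zone Q| = 81 − 16 = 65.00.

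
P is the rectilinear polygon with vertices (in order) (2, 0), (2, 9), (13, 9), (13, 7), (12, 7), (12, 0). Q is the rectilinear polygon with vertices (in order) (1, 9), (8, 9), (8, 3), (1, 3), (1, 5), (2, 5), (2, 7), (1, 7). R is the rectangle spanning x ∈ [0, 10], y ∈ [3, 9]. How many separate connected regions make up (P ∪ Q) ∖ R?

1

(P ∪ Q) ∖ R is a single connected region.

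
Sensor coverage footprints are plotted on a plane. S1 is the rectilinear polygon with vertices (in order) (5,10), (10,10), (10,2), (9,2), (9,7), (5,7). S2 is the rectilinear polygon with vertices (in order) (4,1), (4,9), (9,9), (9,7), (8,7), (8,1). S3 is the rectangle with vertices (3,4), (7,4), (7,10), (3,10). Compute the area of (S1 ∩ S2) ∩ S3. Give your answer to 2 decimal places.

4.00

The region (S1 ∩ S2) ∩ S3 is the polygon with vertices (5,7), (5,9), (7,9), (7,7).
By the shoelace formula its area is 4.00.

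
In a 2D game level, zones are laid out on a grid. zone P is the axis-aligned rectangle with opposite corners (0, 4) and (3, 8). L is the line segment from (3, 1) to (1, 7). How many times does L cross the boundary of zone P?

The segment meets the boundary at (2,4).

1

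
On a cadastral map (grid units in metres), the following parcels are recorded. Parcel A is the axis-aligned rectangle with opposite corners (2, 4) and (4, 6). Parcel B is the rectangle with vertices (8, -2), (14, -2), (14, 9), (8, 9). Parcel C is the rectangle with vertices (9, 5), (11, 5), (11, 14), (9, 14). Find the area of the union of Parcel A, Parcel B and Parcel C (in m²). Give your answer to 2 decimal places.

By inclusion–exclusion:
Individual areas: |Parcel A| = 4, |Parcel B| = 66, |Parcel C| = 18.
|Parcel A∩Parcel B| = 0 (no overlap).
|Parcel A∩Parcel C| = 0 (no overlap).
|Parcel B∩Parcel C|: x∈[9,11], y∈[5,9] → 2·4 = 8.
|Parcel A∩Parcel B∩Parcel C| = 0.
|Parcel A ∪ Parcel B ∪ Parcel C| = 88 − 8 + 0 = 80.00.

80.00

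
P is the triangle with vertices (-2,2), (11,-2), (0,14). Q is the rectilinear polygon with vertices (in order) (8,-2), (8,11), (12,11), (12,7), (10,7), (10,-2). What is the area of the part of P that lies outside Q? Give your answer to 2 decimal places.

77.41

|P| = 82, |P∩Q| = 4.5874.
|P ∖ Q| = |P| − |P∩Q| = 82 − 4.5874 = 77.41.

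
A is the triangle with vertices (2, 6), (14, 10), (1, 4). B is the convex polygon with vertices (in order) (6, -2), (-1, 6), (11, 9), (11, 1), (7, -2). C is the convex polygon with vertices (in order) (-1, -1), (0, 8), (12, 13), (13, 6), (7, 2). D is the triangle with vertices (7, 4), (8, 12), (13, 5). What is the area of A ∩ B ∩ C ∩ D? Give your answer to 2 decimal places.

The intersection is the polygon with vertices (7.367,6.939), (7.478,7.826), (10.308,8.769), (10.562,8.413).
By the shoelace formula its area is 1.96.

1.96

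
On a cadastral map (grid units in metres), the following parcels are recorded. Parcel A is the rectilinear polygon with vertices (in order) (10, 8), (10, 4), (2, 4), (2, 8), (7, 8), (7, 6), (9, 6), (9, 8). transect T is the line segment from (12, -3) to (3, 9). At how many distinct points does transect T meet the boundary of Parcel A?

The segment meets the boundary at (3.75,8), (6.75,4).

2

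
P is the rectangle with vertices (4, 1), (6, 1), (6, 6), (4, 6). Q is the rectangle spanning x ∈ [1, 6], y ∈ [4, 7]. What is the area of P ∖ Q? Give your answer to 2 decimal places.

6.00

|P∩Q|: x∈[4,6], y∈[4,6] → 2·2 = 4.
|P| = 10.
|P ∖ Q| = |P| − |P∩Q| = 10 − 4 = 6.00.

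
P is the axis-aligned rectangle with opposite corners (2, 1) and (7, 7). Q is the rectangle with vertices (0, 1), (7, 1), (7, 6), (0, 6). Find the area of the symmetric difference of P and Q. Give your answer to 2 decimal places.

|P∩Q|: x∈[2,7], y∈[1,6] → 5·5 = 25.
|P △ Q| = |P| + |Q| − 2·|P∩Q| = 30 + 35 − 50 = 15.00.

15.00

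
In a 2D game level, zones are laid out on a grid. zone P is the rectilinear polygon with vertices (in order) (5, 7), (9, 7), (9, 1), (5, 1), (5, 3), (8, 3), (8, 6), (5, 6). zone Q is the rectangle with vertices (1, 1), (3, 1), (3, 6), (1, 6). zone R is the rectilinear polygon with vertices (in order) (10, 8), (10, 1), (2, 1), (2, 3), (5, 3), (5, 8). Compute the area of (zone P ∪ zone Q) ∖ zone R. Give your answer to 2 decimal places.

|zone P ∪ zone Q| = 25.
|(zone P ∪ zone Q) ∩ zone R| = 17.
|(zone P ∪ zone Q) ∖ zone R| = 25 − 17 = 8.00.

8.00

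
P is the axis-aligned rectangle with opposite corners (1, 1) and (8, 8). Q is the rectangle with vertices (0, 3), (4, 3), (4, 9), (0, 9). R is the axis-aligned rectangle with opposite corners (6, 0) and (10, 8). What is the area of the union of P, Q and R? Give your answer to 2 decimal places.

76.00

By inclusion–exclusion:
Individual areas: |P| = 49, |Q| = 24, |R| = 32.
|P∩Q|: x∈[1,4], y∈[3,8] → 3·5 = 15.
|P∩R|: x∈[6,8], y∈[1,8] → 2·7 = 14.
|Q∩R| = 0 (no overlap).
|P∩Q∩R| = 0.
|P ∪ Q ∪ R| = 105 − 29 + 0 = 76.00.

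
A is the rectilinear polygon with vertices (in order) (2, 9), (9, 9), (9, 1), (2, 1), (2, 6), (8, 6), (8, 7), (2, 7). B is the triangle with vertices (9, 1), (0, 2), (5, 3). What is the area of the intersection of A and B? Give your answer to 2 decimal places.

The intersection is the polygon with vertices (2,2.4), (5,3), (9,1), (2,1.778).
By the shoelace formula its area is 6.38.

6.38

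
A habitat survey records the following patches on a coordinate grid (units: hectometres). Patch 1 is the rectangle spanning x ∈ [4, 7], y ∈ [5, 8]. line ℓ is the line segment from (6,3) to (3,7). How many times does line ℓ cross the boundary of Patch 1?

2

The segment meets the boundary at (4,5.667), (4.5,5).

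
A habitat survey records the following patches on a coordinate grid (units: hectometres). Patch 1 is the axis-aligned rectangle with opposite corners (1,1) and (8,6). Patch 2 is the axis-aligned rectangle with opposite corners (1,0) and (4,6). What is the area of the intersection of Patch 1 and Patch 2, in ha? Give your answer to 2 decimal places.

|Patch 1∩Patch 2|: x∈[1,4], y∈[1,6] → 3·5 = 15.

15.00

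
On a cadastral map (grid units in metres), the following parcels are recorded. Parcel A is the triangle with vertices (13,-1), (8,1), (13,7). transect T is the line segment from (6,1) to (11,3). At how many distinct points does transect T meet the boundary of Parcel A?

1

The segment meets the boundary at (9,2.2).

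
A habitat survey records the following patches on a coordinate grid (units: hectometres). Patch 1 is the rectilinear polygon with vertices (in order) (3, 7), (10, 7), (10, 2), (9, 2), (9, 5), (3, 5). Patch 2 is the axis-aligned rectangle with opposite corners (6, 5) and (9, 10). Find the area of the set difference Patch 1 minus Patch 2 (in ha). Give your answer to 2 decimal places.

|Patch 1| = 17, |Patch 1∩Patch 2| = 6.
|Patch 1 ∖ Patch 2| = |Patch 1| − |Patch 1∩Patch 2| = 17 − 6 = 11.00.

11.00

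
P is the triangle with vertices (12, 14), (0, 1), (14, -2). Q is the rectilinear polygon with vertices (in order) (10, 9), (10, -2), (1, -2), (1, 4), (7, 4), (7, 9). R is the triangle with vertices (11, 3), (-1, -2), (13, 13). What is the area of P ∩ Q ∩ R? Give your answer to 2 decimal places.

The intersection is the polygon with vertices (10,9), (10,2.583), (4.094,0.123), (1.5,0.679), (4.6,4), (7,4), (7,6.571), (9.267,9).
By the shoelace formula its area is 32.07.

32.07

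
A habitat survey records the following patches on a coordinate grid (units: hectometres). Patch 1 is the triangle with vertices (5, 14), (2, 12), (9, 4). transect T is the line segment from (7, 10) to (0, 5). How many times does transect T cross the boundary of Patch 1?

2

The segment meets the boundary at (5,8.571), (6.689,9.778).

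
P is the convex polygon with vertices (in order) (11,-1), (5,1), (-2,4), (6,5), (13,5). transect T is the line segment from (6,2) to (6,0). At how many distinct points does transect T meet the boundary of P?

The segment meets the boundary at (6,0.667).

1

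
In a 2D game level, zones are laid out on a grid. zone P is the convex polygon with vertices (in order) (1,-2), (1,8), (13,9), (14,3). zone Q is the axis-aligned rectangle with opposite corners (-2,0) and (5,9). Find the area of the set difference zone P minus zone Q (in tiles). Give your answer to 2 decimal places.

68.83

|zone P| = 101.5, |zone P∩zone Q| = 32.6667.
|zone P ∖ zone Q| = |zone P| − |zone P∩zone Q| = 101.5 − 32.6667 = 68.83.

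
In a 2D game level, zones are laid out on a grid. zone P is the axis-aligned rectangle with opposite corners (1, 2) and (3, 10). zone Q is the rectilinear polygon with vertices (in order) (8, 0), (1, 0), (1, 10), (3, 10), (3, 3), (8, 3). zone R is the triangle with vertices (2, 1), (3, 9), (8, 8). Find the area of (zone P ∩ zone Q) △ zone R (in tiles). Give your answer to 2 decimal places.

|zone P ∩ zone Q| = 16.
|(zone P ∩ zone Q) ∩ zone R| = 3.0506.
|(zone P ∩ zone Q) △ zone R| = 16 + 20.5 − 6.1012 = 30.40.

30.40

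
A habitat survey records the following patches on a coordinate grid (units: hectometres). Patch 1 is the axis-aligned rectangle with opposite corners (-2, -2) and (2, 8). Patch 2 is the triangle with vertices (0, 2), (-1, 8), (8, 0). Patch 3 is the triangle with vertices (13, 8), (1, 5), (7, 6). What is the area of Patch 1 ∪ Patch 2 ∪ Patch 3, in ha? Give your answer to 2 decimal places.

By inclusion–exclusion:
Individual areas: |Patch 1| = 40, |Patch 2| = 23, |Patch 3| = 3.
|Patch 1∩Patch 2| = 11.5.
|Patch 1∩Patch 3| = 0.0417.
|Patch 2∩Patch 3| = 0.0518.
|Patch 1∩Patch 2∩Patch 3| = 0.0417.
|Patch 1 ∪ Patch 2 ∪ Patch 3| = 66 − 11.5934 + 0.0417 = 54.45.

54.45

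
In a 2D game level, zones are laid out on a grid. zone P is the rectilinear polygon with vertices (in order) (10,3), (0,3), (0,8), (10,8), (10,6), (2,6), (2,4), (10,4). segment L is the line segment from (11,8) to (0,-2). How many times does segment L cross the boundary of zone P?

4

The segment meets the boundary at (5.5,3), (6.6,4), (8.8,6), (10,7.091).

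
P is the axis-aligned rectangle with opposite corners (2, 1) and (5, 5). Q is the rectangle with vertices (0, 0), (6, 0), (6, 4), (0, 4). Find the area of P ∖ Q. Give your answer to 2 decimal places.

3.00

|P∩Q|: x∈[2,5], y∈[1,4] → 3·3 = 9.
|P| = 12.
|P ∖ Q| = |P| − |P∩Q| = 12 − 9 = 3.00.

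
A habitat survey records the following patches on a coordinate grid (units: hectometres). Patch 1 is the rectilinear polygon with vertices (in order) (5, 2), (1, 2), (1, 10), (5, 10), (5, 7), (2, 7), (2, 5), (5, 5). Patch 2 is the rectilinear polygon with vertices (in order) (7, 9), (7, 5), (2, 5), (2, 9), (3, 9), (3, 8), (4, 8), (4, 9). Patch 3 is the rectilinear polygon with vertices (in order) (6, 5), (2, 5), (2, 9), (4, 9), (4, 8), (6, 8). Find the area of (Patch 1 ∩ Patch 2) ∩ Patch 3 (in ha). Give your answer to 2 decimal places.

4.00

|Patch 1 ∩ Patch 2| = 5.
|(Patch 1 ∩ Patch 2) ∩ Patch 3| = 4.00.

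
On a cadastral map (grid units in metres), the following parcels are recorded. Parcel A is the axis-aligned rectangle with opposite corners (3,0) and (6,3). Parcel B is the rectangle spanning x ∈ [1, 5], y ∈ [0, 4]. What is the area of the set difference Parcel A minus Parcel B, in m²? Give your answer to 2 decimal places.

|Parcel A∩Parcel B|: x∈[3,5], y∈[0,3] → 2·3 = 6.
|Parcel A| = 9.
|Parcel A ∖ Parcel B| = |Parcel A| − |Parcel A∩Parcel B| = 9 − 6 = 3.00.

3.00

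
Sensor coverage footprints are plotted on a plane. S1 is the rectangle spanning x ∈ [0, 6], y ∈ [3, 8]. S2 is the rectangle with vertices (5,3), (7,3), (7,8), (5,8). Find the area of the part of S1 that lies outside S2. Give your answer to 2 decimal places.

25.00

|S1∩S2|: x∈[5,6], y∈[3,8] → 1·5 = 5.
|S1| = 30.
|S1 ∖ S2| = |S1| − |S1∩S2| = 30 − 5 = 25.00.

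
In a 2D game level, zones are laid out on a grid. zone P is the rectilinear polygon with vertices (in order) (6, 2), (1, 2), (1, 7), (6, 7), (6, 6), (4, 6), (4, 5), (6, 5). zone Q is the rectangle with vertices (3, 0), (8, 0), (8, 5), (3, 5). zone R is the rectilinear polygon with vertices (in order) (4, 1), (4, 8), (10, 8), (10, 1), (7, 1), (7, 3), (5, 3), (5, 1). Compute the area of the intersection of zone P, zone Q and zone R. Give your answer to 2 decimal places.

5.00

The intersection is the polygon with vertices (6,5), (6,3), (5,3), (5,2), (4,2), (4,5).
By the shoelace formula its area is 5.00.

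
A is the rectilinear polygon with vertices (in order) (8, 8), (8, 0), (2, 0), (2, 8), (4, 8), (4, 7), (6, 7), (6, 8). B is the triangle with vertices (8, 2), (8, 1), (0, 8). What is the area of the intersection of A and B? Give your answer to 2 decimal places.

3.75

The intersection is the polygon with vertices (8,1), (2,6.25), (2,6.5), (8,2).
By the shoelace formula its area is 3.75.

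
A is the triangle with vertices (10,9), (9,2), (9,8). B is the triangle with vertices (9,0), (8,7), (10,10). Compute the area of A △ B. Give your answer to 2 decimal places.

5.72

|A| = 3, |B| = 8.5, |A∩B| = 2.8889.
|A △ B| = |A| + |B| − 2·|A∩B| = 3 + 8.5 − 5.7778 = 5.72.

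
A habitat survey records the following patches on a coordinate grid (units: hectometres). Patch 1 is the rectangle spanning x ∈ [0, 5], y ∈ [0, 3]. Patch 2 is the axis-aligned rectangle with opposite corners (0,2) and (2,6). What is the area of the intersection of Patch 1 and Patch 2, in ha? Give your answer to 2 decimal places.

2.00

|Patch 1∩Patch 2|: x∈[0,2], y∈[2,3] → 2·1 = 2.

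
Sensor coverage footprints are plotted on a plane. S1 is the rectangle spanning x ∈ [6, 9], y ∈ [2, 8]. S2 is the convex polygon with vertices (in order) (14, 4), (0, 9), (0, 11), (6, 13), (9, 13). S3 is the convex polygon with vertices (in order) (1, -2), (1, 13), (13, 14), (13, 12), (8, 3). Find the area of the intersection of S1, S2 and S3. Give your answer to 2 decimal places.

5.04

The intersection is the polygon with vertices (9,8), (9,5.786), (6,6.857), (6,8).
By the shoelace formula its area is 5.04.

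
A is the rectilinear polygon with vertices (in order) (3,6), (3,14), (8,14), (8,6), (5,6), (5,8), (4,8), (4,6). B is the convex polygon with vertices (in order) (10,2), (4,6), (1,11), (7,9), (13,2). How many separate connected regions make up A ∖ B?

A ∖ B splits into 2 disjoint pieces (area 0.8333, area 22.9167).

2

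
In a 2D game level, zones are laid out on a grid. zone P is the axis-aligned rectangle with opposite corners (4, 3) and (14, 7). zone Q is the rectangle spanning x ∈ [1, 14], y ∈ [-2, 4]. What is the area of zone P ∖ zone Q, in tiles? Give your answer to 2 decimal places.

30.00

|zone P∩zone Q|: x∈[4,14], y∈[3,4] → 10·1 = 10.
|zone P| = 40.
|zone P ∖ zone Q| = |zone P| − |zone P∩zone Q| = 40 − 10 = 30.00.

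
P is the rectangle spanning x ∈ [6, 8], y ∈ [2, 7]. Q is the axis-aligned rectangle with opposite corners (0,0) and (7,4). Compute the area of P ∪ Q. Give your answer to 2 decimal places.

By inclusion–exclusion:
Individual areas: |P| = 10, |Q| = 28.
|P∩Q|: x∈[6,7], y∈[2,4] → 1·2 = 2.
|P ∪ Q| = 38 − 2 = 36.00.

36.00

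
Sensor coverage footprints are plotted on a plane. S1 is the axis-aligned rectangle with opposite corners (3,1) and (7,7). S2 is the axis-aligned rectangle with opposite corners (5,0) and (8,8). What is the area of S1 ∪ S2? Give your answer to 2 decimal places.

By inclusion–exclusion:
Individual areas: |S1| = 24, |S2| = 24.
|S1∩S2|: x∈[5,7], y∈[1,7] → 2·6 = 12.
|S1 ∪ S2| = 48 − 12 = 36.00.

36.00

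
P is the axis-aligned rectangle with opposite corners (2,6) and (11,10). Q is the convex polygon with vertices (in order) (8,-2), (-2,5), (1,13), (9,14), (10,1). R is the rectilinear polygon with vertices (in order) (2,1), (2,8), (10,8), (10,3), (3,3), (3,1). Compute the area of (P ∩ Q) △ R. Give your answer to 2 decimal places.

|P ∩ Q| = 29.8462.
|(P ∩ Q) ∩ R| = 15.0769.
|(P ∩ Q) △ R| = 29.8462 + 42 − 30.1538 = 41.69.

41.69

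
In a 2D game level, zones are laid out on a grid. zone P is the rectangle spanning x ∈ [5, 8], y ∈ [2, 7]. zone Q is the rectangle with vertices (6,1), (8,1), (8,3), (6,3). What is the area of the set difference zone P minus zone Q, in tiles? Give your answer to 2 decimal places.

|zone P∩zone Q|: x∈[6,8], y∈[2,3] → 2·1 = 2.
|zone P| = 15.
|zone P ∖ zone Q| = |zone P| − |zone P∩zone Q| = 15 − 2 = 13.00.

13.00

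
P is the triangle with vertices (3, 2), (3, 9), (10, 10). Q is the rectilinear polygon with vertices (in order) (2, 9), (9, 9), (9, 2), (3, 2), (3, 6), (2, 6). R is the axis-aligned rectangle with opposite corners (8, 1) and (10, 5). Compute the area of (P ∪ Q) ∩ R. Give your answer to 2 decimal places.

3.00

The region (P ∪ Q) ∩ R is the polygon with vertices (9,2), (8,2), (8,5), (9,5).
By the shoelace formula its area is 3.00.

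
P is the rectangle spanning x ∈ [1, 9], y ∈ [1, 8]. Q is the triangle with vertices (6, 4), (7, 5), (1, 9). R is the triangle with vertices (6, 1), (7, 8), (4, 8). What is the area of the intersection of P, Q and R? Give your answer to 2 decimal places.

2.71

The intersection is the polygon with vertices (6.609,5.261), (6.5,4.5), (6,4), (4.8,5.2), (4.353,6.765).
By the shoelace formula its area is 2.71.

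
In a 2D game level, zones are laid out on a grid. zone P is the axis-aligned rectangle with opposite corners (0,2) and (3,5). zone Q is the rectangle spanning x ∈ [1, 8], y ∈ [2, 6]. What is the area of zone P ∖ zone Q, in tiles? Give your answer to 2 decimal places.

3.00

|zone P∩zone Q|: x∈[1,3], y∈[2,5] → 2·3 = 6.
|zone P| = 9.
|zone P ∖ zone Q| = |zone P| − |zone P∩zone Q| = 9 − 6 = 3.00.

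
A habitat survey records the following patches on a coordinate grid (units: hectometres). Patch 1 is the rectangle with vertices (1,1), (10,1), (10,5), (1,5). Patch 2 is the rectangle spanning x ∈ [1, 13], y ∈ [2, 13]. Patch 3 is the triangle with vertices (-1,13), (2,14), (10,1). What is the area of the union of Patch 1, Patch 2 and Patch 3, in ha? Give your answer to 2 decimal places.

144.99

By inclusion–exclusion:
Individual areas: |Patch 1| = 36, |Patch 2| = 132, |Patch 3| = 23.5.
|Patch 1∩Patch 2|: x∈[1,10], y∈[2,5] → 9·3 = 27.
|Patch 1∩Patch 3| = 2.4103.
|Patch 2∩Patch 3| = 19.3598.
|Patch 1∩Patch 2∩Patch 3| = 2.2596.
|Patch 1 ∪ Patch 2 ∪ Patch 3| = 191.5 − 48.7701 + 2.2596 = 144.99.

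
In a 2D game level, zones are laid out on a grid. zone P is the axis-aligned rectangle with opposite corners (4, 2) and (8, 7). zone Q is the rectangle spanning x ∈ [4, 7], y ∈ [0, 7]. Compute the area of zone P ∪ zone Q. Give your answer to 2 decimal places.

26.00

By inclusion–exclusion:
Individual areas: |zone P| = 20, |zone Q| = 21.
|zone P∩zone Q|: x∈[4,7], y∈[2,7] → 3·5 = 15.
|zone P ∪ zone Q| = 41 − 15 = 26.00.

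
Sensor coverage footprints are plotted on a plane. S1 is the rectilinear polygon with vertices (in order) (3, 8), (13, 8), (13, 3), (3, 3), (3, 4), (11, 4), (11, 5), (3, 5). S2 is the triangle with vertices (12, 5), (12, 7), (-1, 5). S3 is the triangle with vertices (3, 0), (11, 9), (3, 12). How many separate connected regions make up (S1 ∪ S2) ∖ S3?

2

(S1 ∪ S2) ∖ S3 splits into 2 disjoint pieces (area 21.5556, area 1.2308).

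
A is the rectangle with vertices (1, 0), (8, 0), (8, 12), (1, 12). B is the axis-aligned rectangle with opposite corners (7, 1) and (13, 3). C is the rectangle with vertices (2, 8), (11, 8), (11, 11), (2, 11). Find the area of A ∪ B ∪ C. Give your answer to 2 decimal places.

103.00

By inclusion–exclusion:
Individual areas: |A| = 84, |B| = 12, |C| = 27.
|A∩B|: x∈[7,8], y∈[1,3] → 1·2 = 2.
|A∩C|: x∈[2,8], y∈[8,11] → 6·3 = 18.
|B∩C| = 0 (no overlap).
|A∩B∩C| = 0.
|A ∪ B ∪ C| = 123 − 20 + 0 = 103.00.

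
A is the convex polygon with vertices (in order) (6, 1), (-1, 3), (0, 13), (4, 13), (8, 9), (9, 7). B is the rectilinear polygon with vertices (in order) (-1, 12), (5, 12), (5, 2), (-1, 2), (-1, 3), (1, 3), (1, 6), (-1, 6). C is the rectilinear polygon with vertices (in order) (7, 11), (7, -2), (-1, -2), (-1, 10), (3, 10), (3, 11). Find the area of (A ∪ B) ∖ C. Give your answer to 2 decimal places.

|A ∪ B| = 91.35.
|(A ∪ B) ∩ C| = 68.8.
|(A ∪ B) ∖ C| = 91.35 − 68.8 = 22.55.

22.55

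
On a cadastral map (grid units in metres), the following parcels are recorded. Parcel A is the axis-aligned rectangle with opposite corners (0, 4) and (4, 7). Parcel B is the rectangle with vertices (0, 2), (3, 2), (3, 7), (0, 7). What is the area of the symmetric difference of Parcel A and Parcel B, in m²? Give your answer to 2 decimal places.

9.00

|Parcel A∩Parcel B|: x∈[0,3], y∈[4,7] → 3·3 = 9.
|Parcel A △ Parcel B| = |Parcel A| + |Parcel B| − 2·|Parcel A∩Parcel B| = 12 + 15 − 18 = 9.00.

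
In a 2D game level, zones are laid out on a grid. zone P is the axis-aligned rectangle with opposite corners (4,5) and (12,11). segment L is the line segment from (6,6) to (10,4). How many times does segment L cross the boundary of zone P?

1

The segment meets the boundary at (8,5).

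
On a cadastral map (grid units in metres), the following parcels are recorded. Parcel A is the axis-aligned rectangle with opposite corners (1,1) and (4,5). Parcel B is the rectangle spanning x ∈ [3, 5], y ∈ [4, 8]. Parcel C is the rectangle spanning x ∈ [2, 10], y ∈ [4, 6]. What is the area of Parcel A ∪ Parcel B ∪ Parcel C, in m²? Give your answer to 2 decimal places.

30.00

By inclusion–exclusion:
Individual areas: |Parcel A| = 12, |Parcel B| = 8, |Parcel C| = 16.
|Parcel A∩Parcel B|: x∈[3,4], y∈[4,5] → 1·1 = 1.
|Parcel A∩Parcel C|: x∈[2,4], y∈[4,5] → 2·1 = 2.
|Parcel B∩Parcel C|: x∈[3,5], y∈[4,6] → 2·2 = 4.
|Parcel A∩Parcel B∩Parcel C| = 1.
|Parcel A ∪ Parcel B ∪ Parcel C| = 36 − 7 + 1 = 30.00.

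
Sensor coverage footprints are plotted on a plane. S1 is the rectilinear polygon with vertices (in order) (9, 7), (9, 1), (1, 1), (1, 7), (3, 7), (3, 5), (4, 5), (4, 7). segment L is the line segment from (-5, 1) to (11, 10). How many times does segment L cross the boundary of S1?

4

The segment meets the boundary at (5.667,7), (4,6.062), (3,5.5), (1,4.375).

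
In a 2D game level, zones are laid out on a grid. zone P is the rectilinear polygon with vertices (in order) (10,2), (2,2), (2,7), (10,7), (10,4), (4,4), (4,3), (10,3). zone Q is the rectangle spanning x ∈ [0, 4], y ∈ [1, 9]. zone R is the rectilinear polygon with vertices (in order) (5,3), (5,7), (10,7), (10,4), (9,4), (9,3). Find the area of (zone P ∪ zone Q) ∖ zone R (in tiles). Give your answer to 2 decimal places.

|zone P ∪ zone Q| = 56.
|(zone P ∪ zone Q) ∩ zone R| = 15.
|(zone P ∪ zone Q) ∖ zone R| = 56 − 15 = 41.00.

41.00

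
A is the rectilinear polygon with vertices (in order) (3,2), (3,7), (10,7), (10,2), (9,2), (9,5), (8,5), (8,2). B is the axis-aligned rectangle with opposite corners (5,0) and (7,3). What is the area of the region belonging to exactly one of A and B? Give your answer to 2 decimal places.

34.00

|A| = 32, |B| = 6, |A∩B| = 2.
|A △ B| = |A| + |B| − 2·|A∩B| = 32 + 6 − 4 = 34.00.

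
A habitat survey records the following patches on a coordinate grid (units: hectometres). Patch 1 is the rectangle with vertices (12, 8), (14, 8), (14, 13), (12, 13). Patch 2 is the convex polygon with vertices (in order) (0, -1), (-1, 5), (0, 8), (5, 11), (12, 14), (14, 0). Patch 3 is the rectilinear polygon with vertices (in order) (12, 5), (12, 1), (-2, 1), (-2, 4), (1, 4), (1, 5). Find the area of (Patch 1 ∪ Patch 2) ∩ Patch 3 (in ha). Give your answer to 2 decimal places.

The region (Patch 1 ∪ Patch 2) ∩ Patch 3 is the polygon with vertices (-0.833,4), (1,4), (1,5), (12,5), (12,1), (-0.333,1).
By the shoelace formula its area is 48.75.

48.75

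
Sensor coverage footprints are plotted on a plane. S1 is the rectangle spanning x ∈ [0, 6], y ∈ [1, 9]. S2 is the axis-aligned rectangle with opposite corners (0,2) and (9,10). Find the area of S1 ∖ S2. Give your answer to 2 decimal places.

6.00

|S1∩S2|: x∈[0,6], y∈[2,9] → 6·7 = 42.
|S1| = 48.
|S1 ∖ S2| = |S1| − |S1∩S2| = 48 − 42 = 6.00.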